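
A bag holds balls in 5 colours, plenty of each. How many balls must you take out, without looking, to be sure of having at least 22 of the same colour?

106

You could draw 21 of every colour without reaching 22 of any — 105 in all.
One more forces 22 of some colour, so 105 + 1 = 106.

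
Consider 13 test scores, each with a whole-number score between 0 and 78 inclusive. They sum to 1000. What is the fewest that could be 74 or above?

11

Suppose at most 13 − j of them reach 74; then j values are ≤ 73 and the rest ≤ 78.
The total is then ≤ 73·j + 78·(13 − j) = 1014 − 5j. For this to be ≥ 1000 we need j ≤ 2, so at least 13 − 2 = 11 must reach 74.
Exactly 11 works: 11 values at 78 and 2 at 73 total 1004; lower one of the high values by 4 (still ≥ 74) to hit 1000.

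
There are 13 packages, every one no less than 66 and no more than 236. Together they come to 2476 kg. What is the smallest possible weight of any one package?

To make one package as small as possible, make the other 12 as large as possible.
The other 12 can take up 12 × 236 = 2832 ≥ 2476 − 66, so one package can sit at its floor of 66.
Achievable: one at 66 and the other 12 totalling 2410, which fits since 12 × 66 ≤ 2410 ≤ 12 × 236.

66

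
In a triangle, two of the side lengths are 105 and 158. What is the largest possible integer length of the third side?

262

The third side must be less than 105 + 158 = 263.
The largest integer below 263 is 262.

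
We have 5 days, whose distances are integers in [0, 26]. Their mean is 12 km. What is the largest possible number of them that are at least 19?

3

The total is 5 × 12 = 60.
If k of the values are ≥ 19, the total is ≥ 19k + 0(5 − k).
Setting 19k + 0(5 − k) ≤ 60 gives 19k ≤ 60, so k ≤ 3.
k = 3 is achieved by 3 values at 19 and 2 at 0, total 57; add 3 to one value (staying below 19) to reach 60.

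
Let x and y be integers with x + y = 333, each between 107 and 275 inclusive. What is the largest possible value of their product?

For a fixed sum, the product xy is largest when x and y are as close as possible.
Taking x = 166 and y = 167 (both in [107, 275]) gives xy = 27722.

27722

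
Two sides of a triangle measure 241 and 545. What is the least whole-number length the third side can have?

The third side must exceed |241 − 545| = 304.
The smallest integer above 304 is 305.

305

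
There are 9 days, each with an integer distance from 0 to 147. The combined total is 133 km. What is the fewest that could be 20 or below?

If only k of them are at most 20, the other 9 − k are at least 21, so the total is at least (9 − k)·21 + k·0.
This is ≤ 133, so (9 − k)·21 + 0k ≤ 133, which gives k ≥ 3.
Exactly 3 works: 3 values at 0 and 6 at 21 total 126; raise one of the low values by 7 (still ≤ 20) to hit 133.

3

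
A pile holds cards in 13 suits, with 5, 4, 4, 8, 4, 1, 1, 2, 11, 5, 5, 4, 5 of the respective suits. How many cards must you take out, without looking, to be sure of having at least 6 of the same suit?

In the worst case you take as many as possible of each suit without reaching 6: 5 + 4 + 4 + 5 + 4 + 1 + 1 + 2 + 5 + 5 + 5 + 4 + 5 = 50.
The next one must give 6 of some suit, so 50 + 1 = 51.

51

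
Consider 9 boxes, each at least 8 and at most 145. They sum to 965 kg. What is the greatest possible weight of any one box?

145

To make one box as large as possible, make the other 8 as small as possible.
The other 8 contribute at least 8 × 8 = 64, leaving at most 965 − 64 = 901.
But each box is capped at 145, so the maximum is 145.
Achievable: one at 145 and the other 8 totalling 820, which fits since 8 × 8 ≤ 820 ≤ 8 × 145.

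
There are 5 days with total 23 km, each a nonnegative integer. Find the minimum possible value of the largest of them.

5

The 5 values sum to 23, so their maximum is at least ⌈23/5⌉ = 5.
Achievable: 3 of them at 5 and 2 at 4 total 23.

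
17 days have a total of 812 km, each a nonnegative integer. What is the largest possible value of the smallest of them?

The average is 812/17 < 48, so some value is ≤ 47.
Achievable: 4 of them at 47 and 13 at 48 total 812.

47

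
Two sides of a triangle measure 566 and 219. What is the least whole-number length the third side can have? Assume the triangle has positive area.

348

The third side must exceed |566 − 219| = 347.
The smallest integer above 347 is 348.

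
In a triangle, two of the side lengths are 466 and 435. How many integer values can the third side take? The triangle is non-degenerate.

869

The triangle inequality gives |466 − 435| < c < 466 + 435, i.e. 31 < c < 901.
So c can be any integer from 32 to 900: 869 values.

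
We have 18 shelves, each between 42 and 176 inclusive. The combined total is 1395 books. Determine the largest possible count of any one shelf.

Maximizing one value means minimizing the remaining 17.
The other 17 contribute at least 17 × 42 = 714, leaving at most 1395 − 714 = 681.
But each shelf is capped at 176, so the maximum is 176.
Achievable: one at 176 and the other 17 totalling 1219, which fits since 17 × 42 ≤ 1219 ≤ 17 × 176.

176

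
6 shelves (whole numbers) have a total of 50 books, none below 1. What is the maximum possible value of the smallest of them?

The average is 50/6 < 9, so some value is ≤ 8.
Equality holds with 4 values of 8 and 2 values of 9.

8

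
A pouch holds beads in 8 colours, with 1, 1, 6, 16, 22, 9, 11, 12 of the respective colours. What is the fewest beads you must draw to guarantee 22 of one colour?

78

In the worst case you take as many as possible of each colour without reaching 22: 1 + 1 + 6 + 16 + 21 + 9 + 11 + 12 = 77.
The next one must give 22 of some colour, so 77 + 1 = 78.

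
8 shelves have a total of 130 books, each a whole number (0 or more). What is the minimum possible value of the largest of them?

The average is 130/8 > 16, so not all 8 can be 16 or less; the largest is ≥ 17.
Equality holds with 2 values of 17 and 6 values of 16.

17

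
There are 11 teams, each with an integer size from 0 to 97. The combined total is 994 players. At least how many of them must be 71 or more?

9

If only k of them are at least 71, the other 11 − k are at most 70, so the total is at most k·97 + (11 − k)·70.
This must reach 994, so k·97 + (11 − k)·70 ≥ 994, giving k ≥ 9.
Exactly 9 works: 9 values at 97 and 2 at 70 total 1013; lower one of the high values by 19 (still ≥ 71) to hit 994.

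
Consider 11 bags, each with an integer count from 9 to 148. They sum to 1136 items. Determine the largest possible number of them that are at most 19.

Each value at 19 or below falls at least 148 − 19 = 129 short of the ceiling 148.
The ceiling total is 11 × 148 = 1628, and we need 1136, so at most ⌊(1628 − 1136)/129⌋ = 3 can be that low.
k = 3 is achieved by 3 values at 19 and 8 at 148, total 1241; lower one of the 148's by 105 (still > 19) to reach 1136.

3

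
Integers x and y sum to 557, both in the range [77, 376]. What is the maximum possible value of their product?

With x + y fixed, xy peaks when the two are closest together.
Taking x = 278 and y = 279 (both in [77, 376]) gives xy = 77562.

77562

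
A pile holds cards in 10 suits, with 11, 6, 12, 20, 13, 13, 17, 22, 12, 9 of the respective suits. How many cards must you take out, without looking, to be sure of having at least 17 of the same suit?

125

In the worst case you take as many as possible of each suit without reaching 17: 11 + 6 + 12 + 16 + 13 + 13 + 16 + 16 + 12 + 9 = 124.
The next one must give 17 of some suit, so 124 + 1 = 125.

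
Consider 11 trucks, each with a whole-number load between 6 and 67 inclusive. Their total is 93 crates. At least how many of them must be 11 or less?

7

If only k of them are at most 11, the other 11 − k are at least 12, so the total is at least (11 − k)·12 + k·6.
This is ≤ 93, so (11 − k)·12 + 6k ≤ 93, which gives k ≥ 7.
Exactly 7 works: 7 values at 6 and 4 at 12 total 90; raise one of the low values by 3 (still ≤ 11) to hit 93.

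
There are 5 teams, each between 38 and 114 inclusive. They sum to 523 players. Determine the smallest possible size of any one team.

67

To make one team as small as possible, make the other 4 as large as possible.
The other 4 contribute at most 4 × 114 = 456, leaving at least 523 − 456 = 67.
Since 67 ≥ 38, this is achievable: one at 67 and 4 at 114.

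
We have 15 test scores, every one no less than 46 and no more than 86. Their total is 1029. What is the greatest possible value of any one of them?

Maximizing one value means minimizing the remaining 14.
The other 14 contribute at least 14 × 46 = 644, leaving at most 1029 − 644 = 385.
But each score is capped at 86, so the maximum is 86.
Achievable: one at 86 and the other 14 totalling 943, which fits since 14 × 46 ≤ 943 ≤ 14 × 86.

86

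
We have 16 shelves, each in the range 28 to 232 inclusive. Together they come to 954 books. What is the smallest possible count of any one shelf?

28

To make one shelf as small as possible, make the other 15 as large as possible.
The other 15 can take up 15 × 232 = 3480 ≥ 954 − 28, so one shelf can sit at its floor of 28.
Achievable: one at 28 and the other 15 totalling 926, which fits since 15 × 28 ≤ 926 ≤ 15 × 232.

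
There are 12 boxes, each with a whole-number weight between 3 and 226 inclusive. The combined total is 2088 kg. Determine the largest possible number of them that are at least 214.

9

If k of the values are ≥ 214, the total is ≥ 214k + 3(12 − k).
Setting 214k + 3(12 − k) ≤ 2088 gives 211k ≤ 2052, so k ≤ 9.
k = 9 is achieved by 9 values at 214 and 3 at 3, total 1935; add 153 to one value (staying below 214) to reach 2088.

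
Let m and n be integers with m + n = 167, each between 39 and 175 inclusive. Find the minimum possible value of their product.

For a fixed sum, mn is smallest when m and n are as far apart as possible.
The extreme feasible split is m = 39, n = 128, giving mn = 4992.

4992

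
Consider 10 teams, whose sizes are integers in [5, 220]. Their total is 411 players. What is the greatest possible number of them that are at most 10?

Suppose k of them are at most 10. Those contribute at most 10 each and the rest at most 220 each.
So the total is at most 10k + 220(10 − k) = 2200 − 210k. This must still be ≥ 411, so k ≤ 8.
k = 8 is achieved by 8 values at 10 and 2 at 220, total 520; lower one of the 220's by 109 (still > 10) to reach 411.

8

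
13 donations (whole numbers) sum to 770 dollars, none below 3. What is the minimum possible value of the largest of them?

The average is 770/13 > 59, so not all 13 can be 59 or less; the largest is ≥ 60.
Taking 10 copies of 59 and 3 copies of 60 gives exactly 770, so 60 is attained.

60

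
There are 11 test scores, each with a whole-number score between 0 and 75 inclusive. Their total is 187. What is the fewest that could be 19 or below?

2

Let j be the number exceeding 19. Then the total is ≥ 20·j + 0·(11 − j) = 0 + 20j.
So 20j ≤ 187 and j ≤ 9; hence at least 11 − 9 = 2 are ≤ 19.
Exactly 2 works: 2 values at 0 and 9 at 20 total 180; raise one of the low values by 7 (still ≤ 19) to hit 187.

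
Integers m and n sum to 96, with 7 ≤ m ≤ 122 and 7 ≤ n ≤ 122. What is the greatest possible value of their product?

2304

With m + n fixed, mn peaks when the two are closest together.
Taking m = 48 and n = 48 (both in [7, 122]) gives mn = 2304.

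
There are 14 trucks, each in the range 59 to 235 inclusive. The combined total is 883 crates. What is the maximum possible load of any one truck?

Maximizing one value means minimizing the remaining 13.
The other 13 contribute at least 13 × 59 = 767, leaving at most 883 − 767 = 116.
Since 116 ≤ 235, this is achievable: one at 116 and 13 at 59.

116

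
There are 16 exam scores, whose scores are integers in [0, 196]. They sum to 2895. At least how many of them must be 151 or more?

If only k of them are at least 151, the other 16 − k are at most 150, so the total is at most k·196 + (16 − k)·150.
This must reach 2895, so k·196 + (16 − k)·150 ≥ 2895, giving k ≥ 11.
Exactly 11 works: 11 values at 196 and 5 at 150 total 2906; lower one of the high values by 11 (still ≥ 151) to hit 2895.

11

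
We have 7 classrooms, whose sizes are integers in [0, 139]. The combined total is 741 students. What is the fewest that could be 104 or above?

If only k of them are at least 104, the other 7 − k are at most 103, so the total is at most k·139 + (7 − k)·103.
This must reach 741, so k·139 + (7 − k)·103 ≥ 741, giving k ≥ 1.
Exactly 1 works: 1 value at 139 and 6 at 103 total 757; lower one of the high values by 16 (still ≥ 104) to hit 741.

1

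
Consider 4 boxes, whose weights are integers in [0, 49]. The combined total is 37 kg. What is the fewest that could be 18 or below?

3

Each value above 18 is at least 19, contributing at least 19 − 0 = 19 above the floor 0.
The sum exceeds the floor total 0 by 37, so at most ⌊37/19⌋ = 1 exceed 18, and at least 3 are ≤ 18.
Exactly 3 works: 3 values at 0 and 1 at 19 total 19; raise one of the low values by 18 (still ≤ 18) to hit 37.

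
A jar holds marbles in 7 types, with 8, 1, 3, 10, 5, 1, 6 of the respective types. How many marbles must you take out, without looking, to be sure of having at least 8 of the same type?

31

In the worst case you take as many as possible of each type without reaching 8: 7 + 1 + 3 + 7 + 5 + 1 + 6 = 30.
The next one must give 8 of some type, so 30 + 1 = 31.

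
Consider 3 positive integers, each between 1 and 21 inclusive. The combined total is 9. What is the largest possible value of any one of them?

7

To make one integer as large as possible, make the other 2 as small as possible.
The other 2 contribute at least 2 × 1 = 2, leaving at most 9 − 2 = 7.
Since 7 ≤ 21, this is achievable: one at 7 and 2 at 1.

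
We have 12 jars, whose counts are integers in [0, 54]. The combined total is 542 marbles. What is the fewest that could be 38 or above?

6

Each value short of 38 is at most 37, costing at least 54 − 37 = 17 against the maximum total of 648.
We can afford to lose at most 648 − 542 = 106, so at most ⌊106/17⌋ = 6 fall short, and at least 6 are ≥ 38.
Exactly 6 works: 6 values at 54 and 6 at 37 total 546; lower one of the high values by 4 (still ≥ 38) to hit 542.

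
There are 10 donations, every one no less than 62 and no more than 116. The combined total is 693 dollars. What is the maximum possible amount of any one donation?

116

To make one donation as large as possible, make the other 9 as small as possible.
The other 9 contribute at least 9 × 62 = 558, leaving at most 693 − 558 = 135.
But each donation is capped at 116, so the maximum is 116.
Achievable: one at 116 and the other 9 totalling 577, which fits since 9 × 62 ≤ 577 ≤ 9 × 116.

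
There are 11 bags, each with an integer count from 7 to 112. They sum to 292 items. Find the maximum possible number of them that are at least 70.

3

If k of the values are ≥ 70, the total is ≥ 70k + 7(11 − k).
Setting 70k + 7(11 − k) ≤ 292 gives 63k ≤ 215, so k ≤ 3.
k = 3 is achieved by 3 values at 70 and 8 at 7, total 266; add 26 to one value (staying below 70) to reach 292.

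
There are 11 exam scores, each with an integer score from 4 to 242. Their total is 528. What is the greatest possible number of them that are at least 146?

With k values at 146 or above and the rest at least 4, the sum is at least 44 + 142k.
Since the sum is 528, we need 142k ≤ 484, i.e. k ≤ 3.
k = 3 is achieved by 3 values at 146 and 8 at 4, total 470; add 58 to one value (staying below 146) to reach 528.

3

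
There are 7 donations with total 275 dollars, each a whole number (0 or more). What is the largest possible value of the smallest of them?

39

The average is 275/7 < 40, so some value is ≤ 39.
Taking 5 copies of 39 and 2 copies of 40 gives exactly 275, so 39 is attained.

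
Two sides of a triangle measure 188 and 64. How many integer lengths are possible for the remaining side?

The triangle inequality gives |188 − 64| < c < 188 + 64, i.e. 124 < c < 252.
So c can be any integer from 125 to 251: 127 values.

127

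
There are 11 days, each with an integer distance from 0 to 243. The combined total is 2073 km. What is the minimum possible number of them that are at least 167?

4

Each value short of 167 is at most 166, costing at least 243 − 166 = 77 against the maximum total of 2673.
We can afford to lose at most 2673 − 2073 = 600, so at most ⌊600/77⌋ = 7 fall short, and at least 4 are ≥ 167.
Exactly 4 works: 4 values at 243 and 7 at 166 total 2134; lower one of the high values by 61 (still ≥ 167) to hit 2073.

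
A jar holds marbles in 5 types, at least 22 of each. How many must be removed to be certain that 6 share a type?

26

You could draw 5 of every type without reaching 6 of any — 25 in all.
One more forces 6 of some type, so 25 + 1 = 26.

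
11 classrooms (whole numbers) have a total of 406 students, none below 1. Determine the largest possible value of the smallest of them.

The 11 values sum to 406, so their minimum is at most ⌊406/11⌋ = 36.
Achievable: 1 of them at 36 and 10 at 37 total 406.

36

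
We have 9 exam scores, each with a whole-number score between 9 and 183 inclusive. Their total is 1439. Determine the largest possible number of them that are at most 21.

Suppose k of them are at most 21. Those contribute at most 21 each and the rest at most 183 each.
So the total is at most 21k + 183(9 − k) = 1647 − 162k. This must still be ≥ 1439, so k ≤ 1.
k = 1 is achieved by 1 value at 21 and 8 at 183, total 1485; lower one of the 183's by 46 (still > 21) to reach 1439.

1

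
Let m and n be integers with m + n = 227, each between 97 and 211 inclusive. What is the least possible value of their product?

12610

Since m + n is fixed, pushing one of them to its bound minimizes the product.
At the endpoint m = 97, n = 227 − 97 = 130, so mn = 97 × 130 = 12610.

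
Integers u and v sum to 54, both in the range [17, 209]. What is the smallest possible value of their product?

Since u + v is fixed, pushing one of them to its bound minimizes the product.
The extreme feasible split is u = 17, v = 37, giving uv = 629.

629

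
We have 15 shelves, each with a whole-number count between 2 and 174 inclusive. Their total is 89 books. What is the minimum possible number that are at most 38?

14

If only k of them are at most 38, the other 15 − k are at least 39, so the total is at least (15 − k)·39 + k·2.
This is ≤ 89, so (15 − k)·39 + 2k ≤ 89, which gives k ≥ 14.
Exactly 14 works: 14 values at 2 and 1 at 39 total 67; raise one of the low values by 22 (still ≤ 38) to hit 89.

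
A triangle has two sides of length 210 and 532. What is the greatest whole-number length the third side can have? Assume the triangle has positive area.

741

The third side must be less than 210 + 532 = 742.
The largest integer below 742 is 741.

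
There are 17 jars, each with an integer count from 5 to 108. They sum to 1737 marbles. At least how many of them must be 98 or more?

Each value short of 98 is at most 97, costing at least 108 − 97 = 11 against the maximum total of 1836.
We can afford to lose at most 1836 − 1737 = 99, so at most ⌊99/11⌋ = 9 fall short, and at least 8 are ≥ 98.
Exactly 8 works: 8 values at 108 and 9 at 97 total 1737.

8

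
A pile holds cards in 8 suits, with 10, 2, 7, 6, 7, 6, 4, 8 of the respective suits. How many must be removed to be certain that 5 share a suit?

31

In the worst case you take as many as possible of each suit without reaching 5: 4 + 2 + 4 + 4 + 4 + 4 + 4 + 4 = 30.
The next one must give 5 of some suit, so 30 + 1 = 31.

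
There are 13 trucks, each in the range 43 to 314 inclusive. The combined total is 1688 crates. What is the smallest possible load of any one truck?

43

To make one truck as small as possible, make the other 12 as large as possible.
The other 12 can take up 12 × 314 = 3768 ≥ 1688 − 43, so one truck can sit at its floor of 43.
Achievable: one at 43 and the other 12 totalling 1645, which fits since 12 × 43 ≤ 1645 ≤ 12 × 314.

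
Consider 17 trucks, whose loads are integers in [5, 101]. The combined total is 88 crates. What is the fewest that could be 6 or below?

16

If only k of them are at most 6, the other 17 − k are at least 7, so the total is at least (17 − k)·7 + k·5.
This is ≤ 88, so (17 − k)·7 + 5k ≤ 88, which gives k ≥ 16.
Exactly 16 works: 16 values at 5 and 1 at 7 total 87; raise one of the low values by 1 (still ≤ 6) to hit 88.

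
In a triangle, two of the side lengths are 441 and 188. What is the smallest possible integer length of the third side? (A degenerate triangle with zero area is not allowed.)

254

The third side must exceed |441 − 188| = 253.
The smallest integer above 253 is 254.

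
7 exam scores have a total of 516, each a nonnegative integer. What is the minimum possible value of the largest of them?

74

The 7 values sum to 516, so their maximum is at least ⌈516/7⌉ = 74.
Taking 2 copies of 73 and 5 copies of 74 gives exactly 516, so 74 is attained.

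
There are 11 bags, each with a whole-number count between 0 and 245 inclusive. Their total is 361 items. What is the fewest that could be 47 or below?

Let j be the number exceeding 47. Then the total is ≥ 48·j + 0·(11 − j) = 0 + 48j.
So 48j ≤ 361 and j ≤ 7; hence at least 11 − 7 = 4 are ≤ 47.
Exactly 4 works: 4 values at 0 and 7 at 48 total 336; raise one of the low values by 25 (still ≤ 47) to hit 361.

4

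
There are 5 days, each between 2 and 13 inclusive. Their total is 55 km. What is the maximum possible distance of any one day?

Maximizing one value means minimizing the remaining 4.
The other 4 contribute at least 4 × 2 = 8, leaving at most 55 − 8 = 47.
But each day is capped at 13, so the maximum is 13.
Achievable: one at 13 and the other 4 totalling 42, which fits since 4 × 2 ≤ 42 ≤ 4 × 13.

13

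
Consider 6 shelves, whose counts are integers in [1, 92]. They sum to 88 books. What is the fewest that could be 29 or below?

If only k of them are at most 29, the other 6 − k are at least 30, so the total is at least (6 − k)·30 + k·1.
This is ≤ 88, so (6 − k)·30 + 1k ≤ 88, which gives k ≥ 4.
Exactly 4 works: 4 values at 1 and 2 at 30 total 64; raise one of the low values by 24 (still ≤ 29) to hit 88.

4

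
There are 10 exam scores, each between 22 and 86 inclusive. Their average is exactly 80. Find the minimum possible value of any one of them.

26

To make one score as small as possible, make the other 9 as large as possible.
The total is 10 × 80 = 800.
The other 9 contribute at most 9 × 86 = 774, leaving at least 800 − 774 = 26.
Since 26 ≥ 22, this is achievable: one at 26 and 9 at 86.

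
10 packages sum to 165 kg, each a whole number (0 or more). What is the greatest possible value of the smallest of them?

16

The average is 165/10 < 17, so some value is ≤ 16.
Equality holds with 5 values of 16 and 5 values of 17.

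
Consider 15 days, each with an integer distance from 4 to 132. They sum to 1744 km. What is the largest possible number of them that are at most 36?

Suppose k of them are at most 36. Those contribute at most 36 each and the rest at most 132 each.
So the total is at most 36k + 132(15 − k) = 1980 − 96k. This must still be ≥ 1744, so k ≤ 2.
k = 2 is achieved by 2 values at 36 and 13 at 132, total 1788; lower one of the 132's by 44 (still > 36) to reach 1744.

2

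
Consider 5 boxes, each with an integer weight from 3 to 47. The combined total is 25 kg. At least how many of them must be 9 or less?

4

Each value above 9 is at least 10, contributing at least 10 − 3 = 7 above the floor 3.
The sum exceeds the floor total 15 by 10, so at most ⌊10/7⌋ = 1 exceed 9, and at least 4 are ≤ 9.
Exactly 4 works: 4 values at 3 and 1 at 10 total 22; raise one of the low values by 3 (still ≤ 9) to hit 25.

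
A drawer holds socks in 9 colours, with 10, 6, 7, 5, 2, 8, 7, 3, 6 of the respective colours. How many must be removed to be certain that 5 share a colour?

In the worst case you take as many as possible of each colour without reaching 5: 4 + 4 + 4 + 4 + 2 + 4 + 4 + 3 + 4 = 33.
The next one must give 5 of some colour, so 33 + 1 = 34.

34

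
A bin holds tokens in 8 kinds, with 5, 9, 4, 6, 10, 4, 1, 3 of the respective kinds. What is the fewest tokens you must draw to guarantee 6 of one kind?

33

In the worst case you take as many as possible of each kind without reaching 6: 5 + 5 + 4 + 5 + 5 + 4 + 1 + 3 = 32.
The next one must give 6 of some kind, so 32 + 1 = 33.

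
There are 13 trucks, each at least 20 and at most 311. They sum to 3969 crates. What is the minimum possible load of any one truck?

To make one truck as small as possible, make the other 12 as large as possible.
The other 12 contribute at most 12 × 311 = 3732, leaving at least 3969 − 3732 = 237.
Since 237 ≥ 20, this is achievable: one at 237 and 12 at 311.

237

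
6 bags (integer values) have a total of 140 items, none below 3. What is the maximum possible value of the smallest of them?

The 6 values sum to 140, so their minimum is at most ⌊140/6⌋ = 23.
Achievable: 4 of them at 23 and 2 at 24 total 140.

23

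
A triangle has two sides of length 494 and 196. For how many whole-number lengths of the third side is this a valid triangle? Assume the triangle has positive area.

391

The triangle inequality gives |494 − 196| < c < 494 + 196, i.e. 298 < c < 690.
So c can be any integer from 299 to 689: 391 values.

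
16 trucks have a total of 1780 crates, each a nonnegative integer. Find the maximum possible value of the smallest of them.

111

The average is 1780/16 < 112, so some value is ≤ 111.
Taking 12 copies of 111 and 4 copies of 112 gives exactly 1780, so 111 is attained.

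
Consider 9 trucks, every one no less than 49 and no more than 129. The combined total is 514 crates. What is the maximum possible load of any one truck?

Maximizing one value means minimizing the remaining 8.
The other 8 contribute at least 8 × 49 = 392, leaving at most 514 − 392 = 122.
Since 122 ≤ 129, this is achievable: one at 122 and 8 at 49.

122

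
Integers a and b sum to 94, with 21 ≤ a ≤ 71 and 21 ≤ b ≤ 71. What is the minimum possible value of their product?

1633

Since a + b is fixed, pushing one of them to its bound minimizes the product.
At the endpoint a = 23, b = 94 − 23 = 71, so ab = 23 × 71 = 1633.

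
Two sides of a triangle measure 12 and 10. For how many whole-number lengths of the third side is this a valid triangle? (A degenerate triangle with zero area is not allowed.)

19

The triangle inequality gives |12 − 10| < c < 12 + 10, i.e. 2 < c < 22.
So c can be any integer from 3 to 21: 19 values.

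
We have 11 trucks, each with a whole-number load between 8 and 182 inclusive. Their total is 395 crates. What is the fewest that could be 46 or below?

4

Let j be the number exceeding 46. Then the total is ≥ 47·j + 8·(11 − j) = 88 + 39j.
So 39j ≤ 307 and j ≤ 7; hence at least 11 − 7 = 4 are ≤ 46.
Exactly 4 works: 4 values at 8 and 7 at 47 total 361; raise one of the low values by 34 (still ≤ 46) to hit 395.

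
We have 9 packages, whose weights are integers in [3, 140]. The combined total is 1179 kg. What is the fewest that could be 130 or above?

Each value short of 130 is at most 129, costing at least 140 − 129 = 11 against the maximum total of 1260.
We can afford to lose at most 1260 − 1179 = 81, so at most ⌊81/11⌋ = 7 fall short, and at least 2 are ≥ 130.
Exactly 2 works: 2 values at 140 and 7 at 129 total 1183; lower one of the high values by 4 (still ≥ 130) to hit 1179.

2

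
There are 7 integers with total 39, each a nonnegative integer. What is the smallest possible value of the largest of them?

6

Some value must be at least ⌈39/7⌉ = 6, since 7 × 5 = 35 < 39.
Taking 3 copies of 5 and 4 copies of 6 gives exactly 39, so 6 is attained.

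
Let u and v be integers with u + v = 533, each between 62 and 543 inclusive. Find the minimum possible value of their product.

Since u + v is fixed, pushing one of them to its bound minimizes the product.
The extreme feasible split is u = 62, v = 471, giving uv = 29202.

29202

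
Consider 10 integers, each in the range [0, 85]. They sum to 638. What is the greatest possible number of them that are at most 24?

3

Each value at 24 or below falls at least 85 − 24 = 61 short of the ceiling 85.
The ceiling total is 10 × 85 = 850, and we need 638, so at most ⌊(850 − 638)/61⌋ = 3 can be that low.
k = 3 is achieved by 3 values at 24 and 7 at 85, total 667; lower one of the 85's by 29 (still > 24) to reach 638.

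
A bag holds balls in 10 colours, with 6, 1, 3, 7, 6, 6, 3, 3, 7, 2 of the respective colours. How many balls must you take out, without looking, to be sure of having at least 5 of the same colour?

In the worst case you take as many as possible of each colour without reaching 5: 4 + 1 + 3 + 4 + 4 + 4 + 3 + 3 + 4 + 2 = 32.
The next one must give 5 of some colour, so 32 + 1 = 33.

33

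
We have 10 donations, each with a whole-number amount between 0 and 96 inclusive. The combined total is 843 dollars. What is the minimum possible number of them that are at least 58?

Each value short of 58 is at most 57, costing at least 96 − 57 = 39 against the maximum total of 960.
We can afford to lose at most 960 − 843 = 117, so at most ⌊117/39⌋ = 3 fall short, and at least 7 are ≥ 58.
Exactly 7 works: 7 values at 96 and 3 at 57 total 843.

7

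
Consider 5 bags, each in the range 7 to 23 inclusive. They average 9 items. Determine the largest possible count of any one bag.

17

Maximizing one value means minimizing the remaining 4.
The total is 5 × 9 = 45.
The other 4 contribute at least 4 × 7 = 28, leaving at most 45 − 28 = 17.
Since 17 ≤ 23, this is achievable: one at 17 and 4 at 7.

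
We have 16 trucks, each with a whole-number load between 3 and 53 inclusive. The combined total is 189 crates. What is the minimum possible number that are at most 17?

Let j be the number exceeding 17. Then the total is ≥ 18·j + 3·(16 − j) = 48 + 15j.
So 15j ≤ 141 and j ≤ 9; hence at least 16 − 9 = 7 are ≤ 17.
Exactly 7 works: 7 values at 3 and 9 at 18 total 183; raise one of the low values by 6 (still ≤ 17) to hit 189.

7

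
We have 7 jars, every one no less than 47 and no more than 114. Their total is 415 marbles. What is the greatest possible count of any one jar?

To make one jar as large as possible, make the other 6 as small as possible.
The other 6 contribute at least 6 × 47 = 282, leaving at most 415 − 282 = 133.
But each jar is capped at 114, so the maximum is 114.
Achievable: one at 114 and the other 6 totalling 301, which fits since 6 × 47 ≤ 301 ≤ 6 × 114.

114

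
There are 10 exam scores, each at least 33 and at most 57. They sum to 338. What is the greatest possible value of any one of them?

Maximizing one value means minimizing the remaining 9.
The other 9 contribute at least 9 × 33 = 297, leaving at most 338 − 297 = 41.
Since 41 ≤ 57, this is achievable: one at 41 and 9 at 33.

41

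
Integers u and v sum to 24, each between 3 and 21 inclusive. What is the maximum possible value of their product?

For a fixed sum, the product uv is largest when u and v are as close as possible.
Taking u = 12 and v = 12 (both in [3, 21]) gives uv = 144.

144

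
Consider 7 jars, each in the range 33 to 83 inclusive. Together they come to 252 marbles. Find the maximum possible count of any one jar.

Maximizing one value means minimizing the remaining 6.
The other 6 contribute at least 6 × 33 = 198, leaving at most 252 − 198 = 54.
Since 54 ≤ 83, this is achievable: one at 54 and 6 at 33.

54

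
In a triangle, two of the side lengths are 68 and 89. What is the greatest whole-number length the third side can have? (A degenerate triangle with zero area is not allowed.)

156

The third side must be less than 68 + 89 = 157.
The largest integer below 157 is 156.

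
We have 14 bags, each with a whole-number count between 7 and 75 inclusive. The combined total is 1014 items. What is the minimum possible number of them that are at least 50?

Each value short of 50 is at most 49, costing at least 75 − 49 = 26 against the maximum total of 1050.
We can afford to lose at most 1050 − 1014 = 36, so at most ⌊36/26⌋ = 1 fall short, and at least 13 are ≥ 50.
Exactly 13 works: 13 values at 75 and 1 at 49 total 1024; lower one of the high values by 10 (still ≥ 50) to hit 1014.

13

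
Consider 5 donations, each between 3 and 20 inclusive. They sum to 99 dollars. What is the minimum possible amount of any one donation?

19

To make one donation as small as possible, make the other 4 as large as possible.
The other 4 contribute at most 4 × 20 = 80, leaving at least 99 − 80 = 19.
Since 19 ≥ 3, this is achievable: one at 19 and 4 at 20.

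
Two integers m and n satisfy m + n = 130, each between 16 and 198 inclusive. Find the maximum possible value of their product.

mn = m(130 − m) is maximized when m is as near 130/2 as the bounds allow.
Taking m = 65 and n = 65 (both in [16, 198]) gives mn = 4225.

4225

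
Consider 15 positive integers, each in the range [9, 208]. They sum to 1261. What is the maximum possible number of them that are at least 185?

With k values at 185 or above and the rest at least 9, the sum is at least 135 + 176k.
Since the sum is 1261, we need 176k ≤ 1126, i.e. k ≤ 6.
k = 6 is achieved by 6 values at 185 and 9 at 9, total 1191; add 70 to one value (staying below 185) to reach 1261.

6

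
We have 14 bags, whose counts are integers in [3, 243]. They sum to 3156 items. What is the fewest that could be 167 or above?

11

Suppose at most 14 − j of them reach 167; then j values are ≤ 166 and the rest ≤ 243.
The total is then ≤ 166·j + 243·(14 − j) = 3402 − 77j. For this to be ≥ 3156 we need j ≤ 3, so at least 14 − 3 = 11 must reach 167.
Exactly 11 works: 11 values at 243 and 3 at 166 total 3171; lower one of the high values by 15 (still ≥ 167) to hit 3156.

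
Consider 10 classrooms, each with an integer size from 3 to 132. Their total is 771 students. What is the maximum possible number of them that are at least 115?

With k values at 115 or above and the rest at least 3, the sum is at least 30 + 112k.
Since the sum is 771, we need 112k ≤ 741, i.e. k ≤ 6.
k = 6 is achieved by 6 values at 115 and 4 at 3, total 702; add 69 to one value (staying below 115) to reach 771.

6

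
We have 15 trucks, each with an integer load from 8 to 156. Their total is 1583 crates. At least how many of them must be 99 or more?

2

Each value short of 99 is at most 98, costing at least 156 − 98 = 58 against the maximum total of 2340.
We can afford to lose at most 2340 − 1583 = 757, so at most ⌊757/58⌋ = 13 fall short, and at least 2 are ≥ 99.
Exactly 2 works: 2 values at 156 and 13 at 98 total 1586; lower one of the high values by 3 (still ≥ 99) to hit 1583.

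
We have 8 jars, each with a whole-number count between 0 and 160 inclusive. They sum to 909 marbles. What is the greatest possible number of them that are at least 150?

If k of the values are ≥ 150, the total is ≥ 150k + 0(8 − k).
Setting 150k + 0(8 − k) ≤ 909 gives 150k ≤ 909, so k ≤ 6.
k = 6 is achieved by 6 values at 150 and 2 at 0, total 900; add 9 to one value (staying below 150) to reach 909.

6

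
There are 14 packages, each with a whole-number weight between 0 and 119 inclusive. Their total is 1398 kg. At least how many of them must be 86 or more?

7

Suppose at most 14 − j of them reach 86; then j values are ≤ 85 and the rest ≤ 119.
The total is then ≤ 85·j + 119·(14 − j) = 1666 − 34j. For this to be ≥ 1398 we need j ≤ 7, so at least 14 − 7 = 7 must reach 86.
Exactly 7 works: 7 values at 119 and 7 at 85 total 1428; lower one of the high values by 30 (still ≥ 86) to hit 1398.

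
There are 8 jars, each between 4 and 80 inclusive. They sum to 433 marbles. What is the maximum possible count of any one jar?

80

To make one jar as large as possible, make the other 7 as small as possible.
The other 7 contribute at least 7 × 4 = 28, leaving at most 433 − 28 = 405.
But each jar is capped at 80, so the maximum is 80.
Achievable: one at 80 and the other 7 totalling 353, which fits since 7 × 4 ≤ 353 ≤ 7 × 80.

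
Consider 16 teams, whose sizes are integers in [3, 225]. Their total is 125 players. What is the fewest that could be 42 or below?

15

Let j be the number exceeding 42. Then the total is ≥ 43·j + 3·(16 − j) = 48 + 40j.
So 40j ≤ 77 and j ≤ 1; hence at least 16 − 1 = 15 are ≤ 42.
Exactly 15 works: 15 values at 3 and 1 at 43 total 88; raise one of the low values by 37 (still ≤ 42) to hit 125.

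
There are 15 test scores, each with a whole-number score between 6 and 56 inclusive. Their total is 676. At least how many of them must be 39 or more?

6

Each value short of 39 is at most 38, costing at least 56 − 38 = 18 against the maximum total of 840.
We can afford to lose at most 840 − 676 = 164, so at most ⌊164/18⌋ = 9 fall short, and at least 6 are ≥ 39.
Exactly 6 works: 6 values at 56 and 9 at 38 total 678; lower one of the high values by 2 (still ≥ 39) to hit 676.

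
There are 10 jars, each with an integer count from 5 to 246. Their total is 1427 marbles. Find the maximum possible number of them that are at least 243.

5

If k of the values are ≥ 243, the total is ≥ 243k + 5(10 − k).
Setting 243k + 5(10 − k) ≤ 1427 gives 238k ≤ 1377, so k ≤ 5.
k = 5 is achieved by 5 values at 243 and 5 at 5, total 1240; add 187 to one value (staying below 243) to reach 1427.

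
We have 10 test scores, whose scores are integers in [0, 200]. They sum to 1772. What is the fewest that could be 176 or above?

If only k of them are at least 176, the other 10 − k are at most 175, so the total is at most k·200 + (10 − k)·175.
This must reach 1772, so k·200 + (10 − k)·175 ≥ 1772, giving k ≥ 1.
Exactly 1 works: 1 value at 200 and 9 at 175 total 1775; lower one of the high values by 3 (still ≥ 176) to hit 1772.

1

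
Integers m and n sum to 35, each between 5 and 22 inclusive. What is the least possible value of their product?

286

Since m + n is fixed, pushing one of them to its bound minimizes the product.
At the endpoint m = 13, n = 35 − 13 = 22, so mn = 13 × 22 = 286.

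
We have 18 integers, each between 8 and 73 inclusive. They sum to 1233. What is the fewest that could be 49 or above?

15

Each value short of 49 is at most 48, costing at least 73 − 48 = 25 against the maximum total of 1314.
We can afford to lose at most 1314 − 1233 = 81, so at most ⌊81/25⌋ = 3 fall short, and at least 15 are ≥ 49.
Exactly 15 works: 15 values at 73 and 3 at 48 total 1239; lower one of the high values by 6 (still ≥ 49) to hit 1233.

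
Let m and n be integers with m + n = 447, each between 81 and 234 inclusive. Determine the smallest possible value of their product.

Since m + n is fixed, pushing one of them to its bound minimizes the product.
At the endpoint m = 213, n = 447 − 213 = 234, so mn = 213 × 234 = 49842.

49842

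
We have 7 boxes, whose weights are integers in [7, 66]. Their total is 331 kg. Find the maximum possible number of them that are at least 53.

With k values at 53 or above and the rest at least 7, the sum is at least 49 + 46k.
Since the sum is 331, we need 46k ≤ 282, i.e. k ≤ 6.
k = 6 is achieved by 6 values at 53 and 1 at 7, total 325; add 6 to one value (staying below 53) to reach 331.

6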